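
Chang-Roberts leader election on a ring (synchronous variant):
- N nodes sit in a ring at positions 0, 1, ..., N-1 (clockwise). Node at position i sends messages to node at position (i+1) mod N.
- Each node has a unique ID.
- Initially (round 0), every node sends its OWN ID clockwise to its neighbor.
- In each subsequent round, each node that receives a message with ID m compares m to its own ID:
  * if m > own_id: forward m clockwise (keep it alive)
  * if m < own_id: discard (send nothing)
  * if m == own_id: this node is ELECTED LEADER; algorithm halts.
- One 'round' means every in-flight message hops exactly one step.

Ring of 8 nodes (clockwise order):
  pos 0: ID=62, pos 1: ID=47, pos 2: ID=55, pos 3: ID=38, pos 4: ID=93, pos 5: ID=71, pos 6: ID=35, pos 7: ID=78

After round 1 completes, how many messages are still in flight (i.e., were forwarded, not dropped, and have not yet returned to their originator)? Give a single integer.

Round 1: pos1(id47) recv 62: fwd; pos2(id55) recv 47: drop; pos3(id38) recv 55: fwd; pos4(id93) recv 38: drop; pos5(id71) recv 93: fwd; pos6(id35) recv 71: fwd; pos7(id78) recv 35: drop; pos0(id62) recv 78: fwd
After round 1: 5 messages still in flight

Answer: 5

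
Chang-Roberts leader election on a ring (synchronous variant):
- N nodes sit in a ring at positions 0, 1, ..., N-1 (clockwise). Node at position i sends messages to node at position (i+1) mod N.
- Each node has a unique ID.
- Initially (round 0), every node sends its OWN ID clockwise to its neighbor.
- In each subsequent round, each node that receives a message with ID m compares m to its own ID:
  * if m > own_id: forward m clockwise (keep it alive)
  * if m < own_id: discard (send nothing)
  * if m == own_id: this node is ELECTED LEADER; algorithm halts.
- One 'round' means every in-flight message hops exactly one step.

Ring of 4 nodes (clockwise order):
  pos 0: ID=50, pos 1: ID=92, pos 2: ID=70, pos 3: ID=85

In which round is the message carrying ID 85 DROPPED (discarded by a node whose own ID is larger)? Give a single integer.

Answer: 2

Derivation:
Round 1: pos1(id92) recv 50: drop; pos2(id70) recv 92: fwd; pos3(id85) recv 70: drop; pos0(id50) recv 85: fwd
Round 2: pos3(id85) recv 92: fwd; pos1(id92) recv 85: drop
Round 3: pos0(id50) recv 92: fwd
Round 4: pos1(id92) recv 92: ELECTED
Message ID 85 originates at pos 3; dropped at pos 1 in round 2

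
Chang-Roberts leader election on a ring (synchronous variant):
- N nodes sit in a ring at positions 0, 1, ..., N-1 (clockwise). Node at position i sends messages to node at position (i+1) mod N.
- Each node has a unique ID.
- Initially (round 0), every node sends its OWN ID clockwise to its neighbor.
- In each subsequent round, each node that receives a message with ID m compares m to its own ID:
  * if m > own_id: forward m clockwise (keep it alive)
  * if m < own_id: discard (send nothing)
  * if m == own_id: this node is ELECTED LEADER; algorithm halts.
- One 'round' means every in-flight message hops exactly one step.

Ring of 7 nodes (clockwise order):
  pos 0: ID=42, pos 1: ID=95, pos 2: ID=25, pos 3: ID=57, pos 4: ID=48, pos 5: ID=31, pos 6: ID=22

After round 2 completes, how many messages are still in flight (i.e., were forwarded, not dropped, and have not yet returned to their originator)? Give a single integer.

Answer: 3

Derivation:
Round 1: pos1(id95) recv 42: drop; pos2(id25) recv 95: fwd; pos3(id57) recv 25: drop; pos4(id48) recv 57: fwd; pos5(id31) recv 48: fwd; pos6(id22) recv 31: fwd; pos0(id42) recv 22: drop
Round 2: pos3(id57) recv 95: fwd; pos5(id31) recv 57: fwd; pos6(id22) recv 48: fwd; pos0(id42) recv 31: drop
After round 2: 3 messages still in flight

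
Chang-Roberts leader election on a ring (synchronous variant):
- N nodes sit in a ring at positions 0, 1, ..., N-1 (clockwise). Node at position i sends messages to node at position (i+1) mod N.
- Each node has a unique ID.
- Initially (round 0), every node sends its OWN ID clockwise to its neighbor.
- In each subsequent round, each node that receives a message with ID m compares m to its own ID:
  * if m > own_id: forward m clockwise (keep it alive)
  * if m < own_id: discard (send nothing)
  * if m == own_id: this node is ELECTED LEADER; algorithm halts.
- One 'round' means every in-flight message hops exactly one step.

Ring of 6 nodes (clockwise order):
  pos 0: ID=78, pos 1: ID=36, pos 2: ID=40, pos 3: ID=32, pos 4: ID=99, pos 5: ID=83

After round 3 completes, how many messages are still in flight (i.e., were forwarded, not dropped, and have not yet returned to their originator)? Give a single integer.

Round 1: pos1(id36) recv 78: fwd; pos2(id40) recv 36: drop; pos3(id32) recv 40: fwd; pos4(id99) recv 32: drop; pos5(id83) recv 99: fwd; pos0(id78) recv 83: fwd
Round 2: pos2(id40) recv 78: fwd; pos4(id99) recv 40: drop; pos0(id78) recv 99: fwd; pos1(id36) recv 83: fwd
Round 3: pos3(id32) recv 78: fwd; pos1(id36) recv 99: fwd; pos2(id40) recv 83: fwd
After round 3: 3 messages still in flight

Answer: 3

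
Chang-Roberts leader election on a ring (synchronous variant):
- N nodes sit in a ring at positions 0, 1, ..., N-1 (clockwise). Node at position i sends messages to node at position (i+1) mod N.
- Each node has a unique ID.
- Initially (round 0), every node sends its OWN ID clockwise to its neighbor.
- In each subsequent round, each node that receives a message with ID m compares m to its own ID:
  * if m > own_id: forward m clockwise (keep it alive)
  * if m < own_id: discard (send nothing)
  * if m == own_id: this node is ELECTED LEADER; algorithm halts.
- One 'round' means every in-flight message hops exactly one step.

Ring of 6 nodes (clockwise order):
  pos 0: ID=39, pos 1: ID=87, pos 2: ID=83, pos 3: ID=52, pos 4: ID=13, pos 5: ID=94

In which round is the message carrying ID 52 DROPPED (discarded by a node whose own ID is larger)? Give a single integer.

Round 1: pos1(id87) recv 39: drop; pos2(id83) recv 87: fwd; pos3(id52) recv 83: fwd; pos4(id13) recv 52: fwd; pos5(id94) recv 13: drop; pos0(id39) recv 94: fwd
Round 2: pos3(id52) recv 87: fwd; pos4(id13) recv 83: fwd; pos5(id94) recv 52: drop; pos1(id87) recv 94: fwd
Round 3: pos4(id13) recv 87: fwd; pos5(id94) recv 83: drop; pos2(id83) recv 94: fwd
Round 4: pos5(id94) recv 87: drop; pos3(id52) recv 94: fwd
Round 5: pos4(id13) recv 94: fwd
Round 6: pos5(id94) recv 94: ELECTED
Message ID 52 originates at pos 3; dropped at pos 5 in round 2

Answer: 2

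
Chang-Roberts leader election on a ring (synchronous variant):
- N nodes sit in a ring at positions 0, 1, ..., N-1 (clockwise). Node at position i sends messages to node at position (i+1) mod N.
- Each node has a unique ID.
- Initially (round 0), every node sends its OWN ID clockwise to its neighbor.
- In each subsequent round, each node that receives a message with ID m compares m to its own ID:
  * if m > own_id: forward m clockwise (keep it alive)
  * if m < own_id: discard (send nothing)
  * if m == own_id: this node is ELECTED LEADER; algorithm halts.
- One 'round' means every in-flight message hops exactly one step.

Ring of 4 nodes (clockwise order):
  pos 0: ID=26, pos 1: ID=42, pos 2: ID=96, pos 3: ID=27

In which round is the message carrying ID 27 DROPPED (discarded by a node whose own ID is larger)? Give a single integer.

Round 1: pos1(id42) recv 26: drop; pos2(id96) recv 42: drop; pos3(id27) recv 96: fwd; pos0(id26) recv 27: fwd
Round 2: pos0(id26) recv 96: fwd; pos1(id42) recv 27: drop
Round 3: pos1(id42) recv 96: fwd
Round 4: pos2(id96) recv 96: ELECTED
Message ID 27 originates at pos 3; dropped at pos 1 in round 2

Answer: 2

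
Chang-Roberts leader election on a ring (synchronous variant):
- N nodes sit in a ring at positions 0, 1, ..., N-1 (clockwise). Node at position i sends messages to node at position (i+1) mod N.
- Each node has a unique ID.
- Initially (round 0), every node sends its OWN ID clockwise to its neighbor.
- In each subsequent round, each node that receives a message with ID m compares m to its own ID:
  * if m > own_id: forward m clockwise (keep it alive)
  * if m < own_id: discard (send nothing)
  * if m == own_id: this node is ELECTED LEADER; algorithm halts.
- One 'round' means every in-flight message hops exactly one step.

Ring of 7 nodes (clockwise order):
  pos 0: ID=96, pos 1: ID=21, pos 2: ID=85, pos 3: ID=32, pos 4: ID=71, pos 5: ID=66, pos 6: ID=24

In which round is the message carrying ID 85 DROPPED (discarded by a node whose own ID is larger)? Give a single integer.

Round 1: pos1(id21) recv 96: fwd; pos2(id85) recv 21: drop; pos3(id32) recv 85: fwd; pos4(id71) recv 32: drop; pos5(id66) recv 71: fwd; pos6(id24) recv 66: fwd; pos0(id96) recv 24: drop
Round 2: pos2(id85) recv 96: fwd; pos4(id71) recv 85: fwd; pos6(id24) recv 71: fwd; pos0(id96) recv 66: drop
Round 3: pos3(id32) recv 96: fwd; pos5(id66) recv 85: fwd; pos0(id96) recv 71: drop
Round 4: pos4(id71) recv 96: fwd; pos6(id24) recv 85: fwd
Round 5: pos5(id66) recv 96: fwd; pos0(id96) recv 85: drop
Round 6: pos6(id24) recv 96: fwd
Round 7: pos0(id96) recv 96: ELECTED
Message ID 85 originates at pos 2; dropped at pos 0 in round 5

Answer: 5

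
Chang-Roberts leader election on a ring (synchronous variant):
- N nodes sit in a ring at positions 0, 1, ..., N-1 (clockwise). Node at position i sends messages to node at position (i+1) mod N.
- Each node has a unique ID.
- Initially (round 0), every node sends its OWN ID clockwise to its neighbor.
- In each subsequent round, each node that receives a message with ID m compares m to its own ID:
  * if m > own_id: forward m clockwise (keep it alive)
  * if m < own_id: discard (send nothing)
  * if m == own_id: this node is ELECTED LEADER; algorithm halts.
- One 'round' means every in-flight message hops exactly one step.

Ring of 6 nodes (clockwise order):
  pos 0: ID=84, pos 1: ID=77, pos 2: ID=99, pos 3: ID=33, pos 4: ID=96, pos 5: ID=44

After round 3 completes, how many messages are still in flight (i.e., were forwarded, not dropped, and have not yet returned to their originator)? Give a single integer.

Answer: 2

Derivation:
Round 1: pos1(id77) recv 84: fwd; pos2(id99) recv 77: drop; pos3(id33) recv 99: fwd; pos4(id96) recv 33: drop; pos5(id44) recv 96: fwd; pos0(id84) recv 44: drop
Round 2: pos2(id99) recv 84: drop; pos4(id96) recv 99: fwd; pos0(id84) recv 96: fwd
Round 3: pos5(id44) recv 99: fwd; pos1(id77) recv 96: fwd
After round 3: 2 messages still in flight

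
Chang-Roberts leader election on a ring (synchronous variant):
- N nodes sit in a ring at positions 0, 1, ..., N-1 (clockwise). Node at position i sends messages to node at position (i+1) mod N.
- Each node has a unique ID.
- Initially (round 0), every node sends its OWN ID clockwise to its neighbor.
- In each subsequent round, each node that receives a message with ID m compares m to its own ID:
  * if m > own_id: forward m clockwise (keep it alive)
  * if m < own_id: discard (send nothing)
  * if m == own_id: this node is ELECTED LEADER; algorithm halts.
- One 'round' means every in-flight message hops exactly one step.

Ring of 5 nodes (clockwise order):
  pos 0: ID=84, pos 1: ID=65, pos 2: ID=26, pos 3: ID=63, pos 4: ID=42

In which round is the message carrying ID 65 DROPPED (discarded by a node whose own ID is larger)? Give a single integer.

Round 1: pos1(id65) recv 84: fwd; pos2(id26) recv 65: fwd; pos3(id63) recv 26: drop; pos4(id42) recv 63: fwd; pos0(id84) recv 42: drop
Round 2: pos2(id26) recv 84: fwd; pos3(id63) recv 65: fwd; pos0(id84) recv 63: drop
Round 3: pos3(id63) recv 84: fwd; pos4(id42) recv 65: fwd
Round 4: pos4(id42) recv 84: fwd; pos0(id84) recv 65: drop
Round 5: pos0(id84) recv 84: ELECTED
Message ID 65 originates at pos 1; dropped at pos 0 in round 4

Answer: 4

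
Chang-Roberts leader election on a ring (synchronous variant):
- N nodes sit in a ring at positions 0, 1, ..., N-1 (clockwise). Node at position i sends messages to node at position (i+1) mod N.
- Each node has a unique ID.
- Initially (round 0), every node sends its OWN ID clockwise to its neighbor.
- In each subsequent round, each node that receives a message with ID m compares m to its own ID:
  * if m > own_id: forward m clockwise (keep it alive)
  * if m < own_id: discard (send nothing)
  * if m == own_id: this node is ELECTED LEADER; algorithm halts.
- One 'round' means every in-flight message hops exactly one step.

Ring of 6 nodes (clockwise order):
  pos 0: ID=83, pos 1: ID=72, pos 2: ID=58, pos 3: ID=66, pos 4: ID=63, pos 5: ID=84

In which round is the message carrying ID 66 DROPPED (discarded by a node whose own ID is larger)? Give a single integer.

Round 1: pos1(id72) recv 83: fwd; pos2(id58) recv 72: fwd; pos3(id66) recv 58: drop; pos4(id63) recv 66: fwd; pos5(id84) recv 63: drop; pos0(id83) recv 84: fwd
Round 2: pos2(id58) recv 83: fwd; pos3(id66) recv 72: fwd; pos5(id84) recv 66: drop; pos1(id72) recv 84: fwd
Round 3: pos3(id66) recv 83: fwd; pos4(id63) recv 72: fwd; pos2(id58) recv 84: fwd
Round 4: pos4(id63) recv 83: fwd; pos5(id84) recv 72: drop; pos3(id66) recv 84: fwd
Round 5: pos5(id84) recv 83: drop; pos4(id63) recv 84: fwd
Round 6: pos5(id84) recv 84: ELECTED
Message ID 66 originates at pos 3; dropped at pos 5 in round 2

Answer: 2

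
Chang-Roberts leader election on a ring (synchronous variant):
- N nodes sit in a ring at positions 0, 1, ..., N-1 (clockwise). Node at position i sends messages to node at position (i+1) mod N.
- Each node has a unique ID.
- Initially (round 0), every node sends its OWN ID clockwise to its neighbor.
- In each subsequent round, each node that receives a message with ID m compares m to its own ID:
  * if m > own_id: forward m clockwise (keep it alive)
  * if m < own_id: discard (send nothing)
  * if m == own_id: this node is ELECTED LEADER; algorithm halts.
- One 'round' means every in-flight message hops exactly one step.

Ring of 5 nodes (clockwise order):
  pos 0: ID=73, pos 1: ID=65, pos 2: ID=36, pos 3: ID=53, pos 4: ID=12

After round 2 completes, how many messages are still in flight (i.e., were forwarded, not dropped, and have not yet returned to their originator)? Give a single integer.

Round 1: pos1(id65) recv 73: fwd; pos2(id36) recv 65: fwd; pos3(id53) recv 36: drop; pos4(id12) recv 53: fwd; pos0(id73) recv 12: drop
Round 2: pos2(id36) recv 73: fwd; pos3(id53) recv 65: fwd; pos0(id73) recv 53: drop
After round 2: 2 messages still in flight

Answer: 2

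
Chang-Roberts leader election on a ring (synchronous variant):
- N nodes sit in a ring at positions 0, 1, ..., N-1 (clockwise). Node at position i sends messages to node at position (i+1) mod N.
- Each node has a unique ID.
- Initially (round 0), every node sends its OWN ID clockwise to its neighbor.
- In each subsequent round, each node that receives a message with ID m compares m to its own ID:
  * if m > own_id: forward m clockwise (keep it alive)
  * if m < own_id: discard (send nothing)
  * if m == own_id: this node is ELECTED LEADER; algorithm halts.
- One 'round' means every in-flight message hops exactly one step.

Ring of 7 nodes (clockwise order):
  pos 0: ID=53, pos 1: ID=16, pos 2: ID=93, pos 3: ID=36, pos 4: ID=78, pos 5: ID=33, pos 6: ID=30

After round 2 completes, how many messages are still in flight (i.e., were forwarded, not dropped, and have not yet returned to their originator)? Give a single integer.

Round 1: pos1(id16) recv 53: fwd; pos2(id93) recv 16: drop; pos3(id36) recv 93: fwd; pos4(id78) recv 36: drop; pos5(id33) recv 78: fwd; pos6(id30) recv 33: fwd; pos0(id53) recv 30: drop
Round 2: pos2(id93) recv 53: drop; pos4(id78) recv 93: fwd; pos6(id30) recv 78: fwd; pos0(id53) recv 33: drop
After round 2: 2 messages still in flight

Answer: 2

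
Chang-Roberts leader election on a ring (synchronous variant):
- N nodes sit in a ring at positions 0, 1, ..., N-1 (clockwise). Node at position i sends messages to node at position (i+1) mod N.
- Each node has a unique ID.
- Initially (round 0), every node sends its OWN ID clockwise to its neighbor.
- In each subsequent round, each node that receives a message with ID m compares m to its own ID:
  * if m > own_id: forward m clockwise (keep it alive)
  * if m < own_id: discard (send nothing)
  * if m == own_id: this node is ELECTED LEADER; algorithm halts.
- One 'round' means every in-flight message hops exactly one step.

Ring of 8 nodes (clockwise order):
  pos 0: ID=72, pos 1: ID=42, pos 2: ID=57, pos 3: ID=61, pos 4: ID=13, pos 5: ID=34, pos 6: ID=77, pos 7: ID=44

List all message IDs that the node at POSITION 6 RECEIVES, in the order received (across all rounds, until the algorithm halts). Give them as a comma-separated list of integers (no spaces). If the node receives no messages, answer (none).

Round 1: pos1(id42) recv 72: fwd; pos2(id57) recv 42: drop; pos3(id61) recv 57: drop; pos4(id13) recv 61: fwd; pos5(id34) recv 13: drop; pos6(id77) recv 34: drop; pos7(id44) recv 77: fwd; pos0(id72) recv 44: drop
Round 2: pos2(id57) recv 72: fwd; pos5(id34) recv 61: fwd; pos0(id72) recv 77: fwd
Round 3: pos3(id61) recv 72: fwd; pos6(id77) recv 61: drop; pos1(id42) recv 77: fwd
Round 4: pos4(id13) recv 72: fwd; pos2(id57) recv 77: fwd
Round 5: pos5(id34) recv 72: fwd; pos3(id61) recv 77: fwd
Round 6: pos6(id77) recv 72: drop; pos4(id13) recv 77: fwd
Round 7: pos5(id34) recv 77: fwd
Round 8: pos6(id77) recv 77: ELECTED

Answer: 34,61,72,77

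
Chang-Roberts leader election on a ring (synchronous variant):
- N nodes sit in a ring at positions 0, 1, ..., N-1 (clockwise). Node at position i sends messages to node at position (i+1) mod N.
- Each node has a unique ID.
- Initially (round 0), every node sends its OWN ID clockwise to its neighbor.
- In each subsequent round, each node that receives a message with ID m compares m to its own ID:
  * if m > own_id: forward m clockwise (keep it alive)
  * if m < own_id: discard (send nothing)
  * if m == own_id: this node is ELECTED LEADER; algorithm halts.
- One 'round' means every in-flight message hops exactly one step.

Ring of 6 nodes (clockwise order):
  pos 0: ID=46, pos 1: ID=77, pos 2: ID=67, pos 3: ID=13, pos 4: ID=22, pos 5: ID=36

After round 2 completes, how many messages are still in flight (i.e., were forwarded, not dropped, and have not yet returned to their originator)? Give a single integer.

Round 1: pos1(id77) recv 46: drop; pos2(id67) recv 77: fwd; pos3(id13) recv 67: fwd; pos4(id22) recv 13: drop; pos5(id36) recv 22: drop; pos0(id46) recv 36: drop
Round 2: pos3(id13) recv 77: fwd; pos4(id22) recv 67: fwd
After round 2: 2 messages still in flight

Answer: 2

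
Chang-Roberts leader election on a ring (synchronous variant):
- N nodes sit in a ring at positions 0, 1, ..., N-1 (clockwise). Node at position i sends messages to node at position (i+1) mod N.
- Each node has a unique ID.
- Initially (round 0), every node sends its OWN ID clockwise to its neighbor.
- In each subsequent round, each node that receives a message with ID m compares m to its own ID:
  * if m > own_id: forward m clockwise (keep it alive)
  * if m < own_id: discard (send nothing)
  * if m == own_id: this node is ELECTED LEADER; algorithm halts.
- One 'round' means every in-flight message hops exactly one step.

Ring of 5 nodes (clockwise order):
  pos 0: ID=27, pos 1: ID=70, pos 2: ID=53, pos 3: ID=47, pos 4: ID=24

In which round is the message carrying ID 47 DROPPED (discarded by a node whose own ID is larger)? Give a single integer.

Round 1: pos1(id70) recv 27: drop; pos2(id53) recv 70: fwd; pos3(id47) recv 53: fwd; pos4(id24) recv 47: fwd; pos0(id27) recv 24: drop
Round 2: pos3(id47) recv 70: fwd; pos4(id24) recv 53: fwd; pos0(id27) recv 47: fwd
Round 3: pos4(id24) recv 70: fwd; pos0(id27) recv 53: fwd; pos1(id70) recv 47: drop
Round 4: pos0(id27) recv 70: fwd; pos1(id70) recv 53: drop
Round 5: pos1(id70) recv 70: ELECTED
Message ID 47 originates at pos 3; dropped at pos 1 in round 3

Answer: 3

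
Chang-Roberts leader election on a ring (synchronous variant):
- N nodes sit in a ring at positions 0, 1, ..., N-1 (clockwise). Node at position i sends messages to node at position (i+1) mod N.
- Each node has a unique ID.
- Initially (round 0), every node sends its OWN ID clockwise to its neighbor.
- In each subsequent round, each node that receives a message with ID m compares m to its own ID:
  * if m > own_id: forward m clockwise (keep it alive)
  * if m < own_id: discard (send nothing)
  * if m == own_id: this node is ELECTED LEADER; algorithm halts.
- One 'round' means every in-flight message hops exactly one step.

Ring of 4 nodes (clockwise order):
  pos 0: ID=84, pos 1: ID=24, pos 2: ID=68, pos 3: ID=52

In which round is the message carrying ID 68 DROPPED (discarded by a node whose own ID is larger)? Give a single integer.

Round 1: pos1(id24) recv 84: fwd; pos2(id68) recv 24: drop; pos3(id52) recv 68: fwd; pos0(id84) recv 52: drop
Round 2: pos2(id68) recv 84: fwd; pos0(id84) recv 68: drop
Round 3: pos3(id52) recv 84: fwd
Round 4: pos0(id84) recv 84: ELECTED
Message ID 68 originates at pos 2; dropped at pos 0 in round 2

Answer: 2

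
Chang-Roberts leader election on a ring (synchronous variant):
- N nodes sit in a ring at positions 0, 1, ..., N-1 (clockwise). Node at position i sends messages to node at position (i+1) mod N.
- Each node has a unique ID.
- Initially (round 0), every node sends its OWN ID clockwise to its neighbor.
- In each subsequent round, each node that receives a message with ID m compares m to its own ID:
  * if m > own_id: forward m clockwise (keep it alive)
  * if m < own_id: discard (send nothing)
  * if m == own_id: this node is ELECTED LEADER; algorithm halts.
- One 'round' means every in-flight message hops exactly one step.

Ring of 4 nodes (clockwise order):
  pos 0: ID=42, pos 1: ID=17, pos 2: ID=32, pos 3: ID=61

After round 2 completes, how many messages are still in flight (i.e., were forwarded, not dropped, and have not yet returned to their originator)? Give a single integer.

Answer: 2

Derivation:
Round 1: pos1(id17) recv 42: fwd; pos2(id32) recv 17: drop; pos3(id61) recv 32: drop; pos0(id42) recv 61: fwd
Round 2: pos2(id32) recv 42: fwd; pos1(id17) recv 61: fwd
After round 2: 2 messages still in flight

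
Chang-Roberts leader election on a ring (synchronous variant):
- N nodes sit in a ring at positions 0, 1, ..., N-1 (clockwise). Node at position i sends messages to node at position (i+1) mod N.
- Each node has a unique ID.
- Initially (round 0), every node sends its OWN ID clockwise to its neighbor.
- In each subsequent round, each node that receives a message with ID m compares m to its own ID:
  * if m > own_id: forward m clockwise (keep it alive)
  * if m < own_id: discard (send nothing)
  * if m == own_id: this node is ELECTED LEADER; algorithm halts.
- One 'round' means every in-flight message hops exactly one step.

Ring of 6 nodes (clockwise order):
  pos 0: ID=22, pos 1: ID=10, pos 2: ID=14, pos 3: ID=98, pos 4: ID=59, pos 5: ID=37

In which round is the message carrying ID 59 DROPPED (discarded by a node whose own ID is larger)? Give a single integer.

Answer: 5

Derivation:
Round 1: pos1(id10) recv 22: fwd; pos2(id14) recv 10: drop; pos3(id98) recv 14: drop; pos4(id59) recv 98: fwd; pos5(id37) recv 59: fwd; pos0(id22) recv 37: fwd
Round 2: pos2(id14) recv 22: fwd; pos5(id37) recv 98: fwd; pos0(id22) recv 59: fwd; pos1(id10) recv 37: fwd
Round 3: pos3(id98) recv 22: drop; pos0(id22) recv 98: fwd; pos1(id10) recv 59: fwd; pos2(id14) recv 37: fwd
Round 4: pos1(id10) recv 98: fwd; pos2(id14) recv 59: fwd; pos3(id98) recv 37: drop
Round 5: pos2(id14) recv 98: fwd; pos3(id98) recv 59: drop
Round 6: pos3(id98) recv 98: ELECTED
Message ID 59 originates at pos 4; dropped at pos 3 in round 5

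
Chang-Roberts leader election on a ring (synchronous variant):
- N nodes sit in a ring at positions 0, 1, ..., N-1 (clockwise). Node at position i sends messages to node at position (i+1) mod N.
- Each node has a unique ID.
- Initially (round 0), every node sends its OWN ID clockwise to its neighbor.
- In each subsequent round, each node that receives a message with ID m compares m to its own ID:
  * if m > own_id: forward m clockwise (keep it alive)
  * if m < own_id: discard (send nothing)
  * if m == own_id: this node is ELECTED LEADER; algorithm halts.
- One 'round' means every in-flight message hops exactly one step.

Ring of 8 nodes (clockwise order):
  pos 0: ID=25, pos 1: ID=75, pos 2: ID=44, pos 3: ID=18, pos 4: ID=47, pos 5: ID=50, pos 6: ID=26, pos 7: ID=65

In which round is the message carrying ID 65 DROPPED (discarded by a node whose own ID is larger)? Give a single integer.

Round 1: pos1(id75) recv 25: drop; pos2(id44) recv 75: fwd; pos3(id18) recv 44: fwd; pos4(id47) recv 18: drop; pos5(id50) recv 47: drop; pos6(id26) recv 50: fwd; pos7(id65) recv 26: drop; pos0(id25) recv 65: fwd
Round 2: pos3(id18) recv 75: fwd; pos4(id47) recv 44: drop; pos7(id65) recv 50: drop; pos1(id75) recv 65: drop
Round 3: pos4(id47) recv 75: fwd
Round 4: pos5(id50) recv 75: fwd
Round 5: pos6(id26) recv 75: fwd
Round 6: pos7(id65) recv 75: fwd
Round 7: pos0(id25) recv 75: fwd
Round 8: pos1(id75) recv 75: ELECTED
Message ID 65 originates at pos 7; dropped at pos 1 in round 2

Answer: 2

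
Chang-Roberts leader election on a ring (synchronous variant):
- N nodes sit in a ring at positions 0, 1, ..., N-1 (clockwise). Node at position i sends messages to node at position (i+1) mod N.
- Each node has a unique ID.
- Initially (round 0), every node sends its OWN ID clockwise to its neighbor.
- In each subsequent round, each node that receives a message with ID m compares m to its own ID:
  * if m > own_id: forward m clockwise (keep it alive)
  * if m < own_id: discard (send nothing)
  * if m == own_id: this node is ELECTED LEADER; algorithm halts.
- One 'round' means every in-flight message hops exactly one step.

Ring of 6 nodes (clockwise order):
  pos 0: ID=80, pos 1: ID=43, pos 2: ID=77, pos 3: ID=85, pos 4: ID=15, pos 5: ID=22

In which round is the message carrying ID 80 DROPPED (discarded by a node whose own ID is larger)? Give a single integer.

Answer: 3

Derivation:
Round 1: pos1(id43) recv 80: fwd; pos2(id77) recv 43: drop; pos3(id85) recv 77: drop; pos4(id15) recv 85: fwd; pos5(id22) recv 15: drop; pos0(id80) recv 22: drop
Round 2: pos2(id77) recv 80: fwd; pos5(id22) recv 85: fwd
Round 3: pos3(id85) recv 80: drop; pos0(id80) recv 85: fwd
Round 4: pos1(id43) recv 85: fwd
Round 5: pos2(id77) recv 85: fwd
Round 6: pos3(id85) recv 85: ELECTED
Message ID 80 originates at pos 0; dropped at pos 3 in round 3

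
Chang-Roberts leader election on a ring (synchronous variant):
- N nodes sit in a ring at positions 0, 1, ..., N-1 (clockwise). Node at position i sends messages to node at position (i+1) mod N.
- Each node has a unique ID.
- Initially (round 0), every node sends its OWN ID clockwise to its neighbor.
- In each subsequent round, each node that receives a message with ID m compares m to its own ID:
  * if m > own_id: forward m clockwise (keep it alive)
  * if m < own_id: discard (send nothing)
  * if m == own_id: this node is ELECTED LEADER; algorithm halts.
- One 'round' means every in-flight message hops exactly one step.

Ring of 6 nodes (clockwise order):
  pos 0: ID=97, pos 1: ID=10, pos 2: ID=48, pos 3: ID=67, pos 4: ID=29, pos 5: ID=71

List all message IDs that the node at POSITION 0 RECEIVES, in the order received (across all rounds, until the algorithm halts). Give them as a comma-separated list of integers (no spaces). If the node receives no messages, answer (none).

Answer: 71,97

Derivation:
Round 1: pos1(id10) recv 97: fwd; pos2(id48) recv 10: drop; pos3(id67) recv 48: drop; pos4(id29) recv 67: fwd; pos5(id71) recv 29: drop; pos0(id97) recv 71: drop
Round 2: pos2(id48) recv 97: fwd; pos5(id71) recv 67: drop
Round 3: pos3(id67) recv 97: fwd
Round 4: pos4(id29) recv 97: fwd
Round 5: pos5(id71) recv 97: fwd
Round 6: pos0(id97) recv 97: ELECTED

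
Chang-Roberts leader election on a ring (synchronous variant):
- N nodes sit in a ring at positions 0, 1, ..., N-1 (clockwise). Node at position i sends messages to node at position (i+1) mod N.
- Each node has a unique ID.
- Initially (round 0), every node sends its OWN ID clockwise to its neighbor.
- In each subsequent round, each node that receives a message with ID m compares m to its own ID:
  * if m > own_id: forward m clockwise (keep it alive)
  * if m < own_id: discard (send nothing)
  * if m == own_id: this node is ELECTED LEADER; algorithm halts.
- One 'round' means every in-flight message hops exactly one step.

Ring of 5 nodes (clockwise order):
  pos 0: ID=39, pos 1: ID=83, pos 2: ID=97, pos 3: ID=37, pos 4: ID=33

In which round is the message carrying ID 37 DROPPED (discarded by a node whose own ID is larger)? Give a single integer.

Round 1: pos1(id83) recv 39: drop; pos2(id97) recv 83: drop; pos3(id37) recv 97: fwd; pos4(id33) recv 37: fwd; pos0(id39) recv 33: drop
Round 2: pos4(id33) recv 97: fwd; pos0(id39) recv 37: drop
Round 3: pos0(id39) recv 97: fwd
Round 4: pos1(id83) recv 97: fwd
Round 5: pos2(id97) recv 97: ELECTED
Message ID 37 originates at pos 3; dropped at pos 0 in round 2

Answer: 2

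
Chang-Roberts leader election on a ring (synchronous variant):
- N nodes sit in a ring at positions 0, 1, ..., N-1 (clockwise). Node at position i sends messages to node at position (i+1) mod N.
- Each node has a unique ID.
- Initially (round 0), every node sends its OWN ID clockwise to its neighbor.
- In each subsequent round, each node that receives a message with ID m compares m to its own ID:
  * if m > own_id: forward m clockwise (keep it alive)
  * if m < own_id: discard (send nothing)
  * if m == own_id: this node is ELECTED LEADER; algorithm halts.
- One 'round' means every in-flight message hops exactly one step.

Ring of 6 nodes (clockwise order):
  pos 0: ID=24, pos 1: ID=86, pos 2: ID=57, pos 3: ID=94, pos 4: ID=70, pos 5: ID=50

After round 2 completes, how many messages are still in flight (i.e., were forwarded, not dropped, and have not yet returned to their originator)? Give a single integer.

Round 1: pos1(id86) recv 24: drop; pos2(id57) recv 86: fwd; pos3(id94) recv 57: drop; pos4(id70) recv 94: fwd; pos5(id50) recv 70: fwd; pos0(id24) recv 50: fwd
Round 2: pos3(id94) recv 86: drop; pos5(id50) recv 94: fwd; pos0(id24) recv 70: fwd; pos1(id86) recv 50: drop
After round 2: 2 messages still in flight

Answer: 2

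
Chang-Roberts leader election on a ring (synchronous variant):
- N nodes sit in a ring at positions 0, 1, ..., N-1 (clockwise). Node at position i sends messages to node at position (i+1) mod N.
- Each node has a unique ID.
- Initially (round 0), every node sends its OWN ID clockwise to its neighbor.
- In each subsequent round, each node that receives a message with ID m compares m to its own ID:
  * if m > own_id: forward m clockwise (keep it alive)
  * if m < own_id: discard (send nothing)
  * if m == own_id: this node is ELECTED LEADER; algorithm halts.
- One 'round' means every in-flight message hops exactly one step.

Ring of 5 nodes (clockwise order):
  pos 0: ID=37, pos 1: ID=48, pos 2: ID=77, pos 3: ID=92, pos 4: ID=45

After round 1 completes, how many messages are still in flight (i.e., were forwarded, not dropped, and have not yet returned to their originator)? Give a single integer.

Answer: 2

Derivation:
Round 1: pos1(id48) recv 37: drop; pos2(id77) recv 48: drop; pos3(id92) recv 77: drop; pos4(id45) recv 92: fwd; pos0(id37) recv 45: fwd
After round 1: 2 messages still in flight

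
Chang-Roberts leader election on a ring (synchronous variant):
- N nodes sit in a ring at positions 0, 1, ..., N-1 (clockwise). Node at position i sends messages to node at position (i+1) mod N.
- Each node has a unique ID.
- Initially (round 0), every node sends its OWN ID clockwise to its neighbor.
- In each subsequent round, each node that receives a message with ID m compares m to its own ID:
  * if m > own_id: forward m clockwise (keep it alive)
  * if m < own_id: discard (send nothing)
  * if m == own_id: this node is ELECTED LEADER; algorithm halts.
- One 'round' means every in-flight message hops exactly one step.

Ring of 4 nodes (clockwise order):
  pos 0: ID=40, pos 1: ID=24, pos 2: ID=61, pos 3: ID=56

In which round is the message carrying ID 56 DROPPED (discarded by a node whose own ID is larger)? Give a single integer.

Round 1: pos1(id24) recv 40: fwd; pos2(id61) recv 24: drop; pos3(id56) recv 61: fwd; pos0(id40) recv 56: fwd
Round 2: pos2(id61) recv 40: drop; pos0(id40) recv 61: fwd; pos1(id24) recv 56: fwd
Round 3: pos1(id24) recv 61: fwd; pos2(id61) recv 56: drop
Round 4: pos2(id61) recv 61: ELECTED
Message ID 56 originates at pos 3; dropped at pos 2 in round 3

Answer: 3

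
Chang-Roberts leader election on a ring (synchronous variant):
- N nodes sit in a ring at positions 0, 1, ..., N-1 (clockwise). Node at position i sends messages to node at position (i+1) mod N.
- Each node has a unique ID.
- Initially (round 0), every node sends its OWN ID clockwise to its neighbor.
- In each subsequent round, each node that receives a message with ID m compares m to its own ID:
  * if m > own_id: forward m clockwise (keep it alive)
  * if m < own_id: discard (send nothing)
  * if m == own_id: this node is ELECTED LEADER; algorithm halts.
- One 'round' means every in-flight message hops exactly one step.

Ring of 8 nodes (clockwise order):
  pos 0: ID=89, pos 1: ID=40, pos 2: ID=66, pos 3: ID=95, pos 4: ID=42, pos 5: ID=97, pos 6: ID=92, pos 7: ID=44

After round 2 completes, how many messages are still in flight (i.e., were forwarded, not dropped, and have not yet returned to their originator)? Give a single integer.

Answer: 3

Derivation:
Round 1: pos1(id40) recv 89: fwd; pos2(id66) recv 40: drop; pos3(id95) recv 66: drop; pos4(id42) recv 95: fwd; pos5(id97) recv 42: drop; pos6(id92) recv 97: fwd; pos7(id44) recv 92: fwd; pos0(id89) recv 44: drop
Round 2: pos2(id66) recv 89: fwd; pos5(id97) recv 95: drop; pos7(id44) recv 97: fwd; pos0(id89) recv 92: fwd
After round 2: 3 messages still in flight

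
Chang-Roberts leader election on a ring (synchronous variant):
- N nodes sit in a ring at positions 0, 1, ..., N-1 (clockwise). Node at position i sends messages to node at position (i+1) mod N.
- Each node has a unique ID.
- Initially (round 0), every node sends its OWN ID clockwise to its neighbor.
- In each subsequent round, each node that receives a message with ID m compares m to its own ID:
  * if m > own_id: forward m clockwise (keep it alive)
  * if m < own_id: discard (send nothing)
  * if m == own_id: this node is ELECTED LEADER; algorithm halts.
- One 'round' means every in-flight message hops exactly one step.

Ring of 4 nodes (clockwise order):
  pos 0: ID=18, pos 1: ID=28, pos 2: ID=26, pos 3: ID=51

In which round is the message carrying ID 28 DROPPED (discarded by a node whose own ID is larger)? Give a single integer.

Round 1: pos1(id28) recv 18: drop; pos2(id26) recv 28: fwd; pos3(id51) recv 26: drop; pos0(id18) recv 51: fwd
Round 2: pos3(id51) recv 28: drop; pos1(id28) recv 51: fwd
Round 3: pos2(id26) recv 51: fwd
Round 4: pos3(id51) recv 51: ELECTED
Message ID 28 originates at pos 1; dropped at pos 3 in round 2

Answer: 2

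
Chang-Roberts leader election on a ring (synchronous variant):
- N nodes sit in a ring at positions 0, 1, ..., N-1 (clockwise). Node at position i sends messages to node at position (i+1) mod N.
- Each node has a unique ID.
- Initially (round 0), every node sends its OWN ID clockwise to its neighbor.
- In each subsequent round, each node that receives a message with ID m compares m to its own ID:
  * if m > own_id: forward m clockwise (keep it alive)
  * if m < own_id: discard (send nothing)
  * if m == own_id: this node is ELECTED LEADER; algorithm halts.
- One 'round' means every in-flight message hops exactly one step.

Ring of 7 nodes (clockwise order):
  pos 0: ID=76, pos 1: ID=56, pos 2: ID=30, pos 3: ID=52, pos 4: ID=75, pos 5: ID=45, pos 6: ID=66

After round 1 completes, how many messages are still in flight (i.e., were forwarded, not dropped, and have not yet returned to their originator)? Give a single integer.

Answer: 3

Derivation:
Round 1: pos1(id56) recv 76: fwd; pos2(id30) recv 56: fwd; pos3(id52) recv 30: drop; pos4(id75) recv 52: drop; pos5(id45) recv 75: fwd; pos6(id66) recv 45: drop; pos0(id76) recv 66: drop
After round 1: 3 messages still in flight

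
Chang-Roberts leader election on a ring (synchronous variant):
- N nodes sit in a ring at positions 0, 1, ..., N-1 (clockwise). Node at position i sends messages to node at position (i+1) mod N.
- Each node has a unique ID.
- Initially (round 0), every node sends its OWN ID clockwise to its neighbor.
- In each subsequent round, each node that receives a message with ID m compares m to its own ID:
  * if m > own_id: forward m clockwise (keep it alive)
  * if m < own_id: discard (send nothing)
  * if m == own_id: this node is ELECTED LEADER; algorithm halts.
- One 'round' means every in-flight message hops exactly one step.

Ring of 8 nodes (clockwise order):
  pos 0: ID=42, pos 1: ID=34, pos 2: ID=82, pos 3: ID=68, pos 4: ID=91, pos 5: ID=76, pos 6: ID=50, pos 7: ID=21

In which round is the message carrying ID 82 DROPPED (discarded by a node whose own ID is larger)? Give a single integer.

Answer: 2

Derivation:
Round 1: pos1(id34) recv 42: fwd; pos2(id82) recv 34: drop; pos3(id68) recv 82: fwd; pos4(id91) recv 68: drop; pos5(id76) recv 91: fwd; pos6(id50) recv 76: fwd; pos7(id21) recv 50: fwd; pos0(id42) recv 21: drop
Round 2: pos2(id82) recv 42: drop; pos4(id91) recv 82: drop; pos6(id50) recv 91: fwd; pos7(id21) recv 76: fwd; pos0(id42) recv 50: fwd
Round 3: pos7(id21) recv 91: fwd; pos0(id42) recv 76: fwd; pos1(id34) recv 50: fwd
Round 4: pos0(id42) recv 91: fwd; pos1(id34) recv 76: fwd; pos2(id82) recv 50: drop
Round 5: pos1(id34) recv 91: fwd; pos2(id82) recv 76: drop
Round 6: pos2(id82) recv 91: fwd
Round 7: pos3(id68) recv 91: fwd
Round 8: pos4(id91) recv 91: ELECTED
Message ID 82 originates at pos 2; dropped at pos 4 in round 2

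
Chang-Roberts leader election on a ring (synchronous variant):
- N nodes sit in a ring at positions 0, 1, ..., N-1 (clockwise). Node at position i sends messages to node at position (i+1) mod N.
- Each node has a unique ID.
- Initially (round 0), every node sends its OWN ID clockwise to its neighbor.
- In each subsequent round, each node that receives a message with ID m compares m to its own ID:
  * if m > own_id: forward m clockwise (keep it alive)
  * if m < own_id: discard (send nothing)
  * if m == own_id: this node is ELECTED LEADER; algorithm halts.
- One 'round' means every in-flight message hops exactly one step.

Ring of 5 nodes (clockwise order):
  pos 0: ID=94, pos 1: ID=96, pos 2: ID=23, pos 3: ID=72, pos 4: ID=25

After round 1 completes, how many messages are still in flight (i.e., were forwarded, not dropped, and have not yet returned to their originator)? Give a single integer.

Answer: 2

Derivation:
Round 1: pos1(id96) recv 94: drop; pos2(id23) recv 96: fwd; pos3(id72) recv 23: drop; pos4(id25) recv 72: fwd; pos0(id94) recv 25: drop
After round 1: 2 messages still in flight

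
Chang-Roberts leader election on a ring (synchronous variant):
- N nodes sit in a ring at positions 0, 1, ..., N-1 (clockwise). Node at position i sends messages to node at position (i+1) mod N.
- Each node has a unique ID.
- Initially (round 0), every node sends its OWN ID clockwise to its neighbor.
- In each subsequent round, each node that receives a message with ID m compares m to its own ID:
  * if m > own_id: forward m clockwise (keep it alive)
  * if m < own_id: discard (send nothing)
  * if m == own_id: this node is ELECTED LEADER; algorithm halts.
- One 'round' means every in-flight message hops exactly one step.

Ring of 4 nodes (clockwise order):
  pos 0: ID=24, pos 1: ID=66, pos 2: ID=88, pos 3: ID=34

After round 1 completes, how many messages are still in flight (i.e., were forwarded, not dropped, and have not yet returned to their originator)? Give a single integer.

Answer: 2

Derivation:
Round 1: pos1(id66) recv 24: drop; pos2(id88) recv 66: drop; pos3(id34) recv 88: fwd; pos0(id24) recv 34: fwd
After round 1: 2 messages still in flight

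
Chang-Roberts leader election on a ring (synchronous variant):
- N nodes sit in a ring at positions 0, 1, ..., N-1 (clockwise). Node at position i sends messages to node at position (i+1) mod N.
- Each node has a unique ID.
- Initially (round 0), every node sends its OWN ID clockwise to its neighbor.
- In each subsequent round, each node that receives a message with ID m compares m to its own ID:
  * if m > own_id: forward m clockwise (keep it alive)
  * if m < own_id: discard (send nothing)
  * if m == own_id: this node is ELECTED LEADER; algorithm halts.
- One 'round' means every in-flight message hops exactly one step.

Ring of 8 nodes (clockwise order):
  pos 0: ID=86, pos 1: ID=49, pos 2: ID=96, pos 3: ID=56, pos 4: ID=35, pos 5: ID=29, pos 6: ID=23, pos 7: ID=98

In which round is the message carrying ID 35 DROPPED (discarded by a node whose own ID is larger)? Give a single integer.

Answer: 3

Derivation:
Round 1: pos1(id49) recv 86: fwd; pos2(id96) recv 49: drop; pos3(id56) recv 96: fwd; pos4(id35) recv 56: fwd; pos5(id29) recv 35: fwd; pos6(id23) recv 29: fwd; pos7(id98) recv 23: drop; pos0(id86) recv 98: fwd
Round 2: pos2(id96) recv 86: drop; pos4(id35) recv 96: fwd; pos5(id29) recv 56: fwd; pos6(id23) recv 35: fwd; pos7(id98) recv 29: drop; pos1(id49) recv 98: fwd
Round 3: pos5(id29) recv 96: fwd; pos6(id23) recv 56: fwd; pos7(id98) recv 35: drop; pos2(id96) recv 98: fwd
Round 4: pos6(id23) recv 96: fwd; pos7(id98) recv 56: drop; pos3(id56) recv 98: fwd
Round 5: pos7(id98) recv 96: drop; pos4(id35) recv 98: fwd
Round 6: pos5(id29) recv 98: fwd
Round 7: pos6(id23) recv 98: fwd
Round 8: pos7(id98) recv 98: ELECTED
Message ID 35 originates at pos 4; dropped at pos 7 in round 3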